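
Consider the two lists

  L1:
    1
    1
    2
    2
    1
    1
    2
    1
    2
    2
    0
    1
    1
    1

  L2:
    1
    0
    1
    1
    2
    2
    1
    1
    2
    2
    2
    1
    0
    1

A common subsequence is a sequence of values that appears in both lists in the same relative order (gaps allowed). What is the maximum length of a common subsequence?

Match 1 (L1 #1, L2 #3) → 1 (L1 #2, L2 #4) → 2 (L1 #3, L2 #5) → 2 (L1 #4, L2 #6) → 1 (L1 #5, L2 #7) → 1 (L1 #6, L2 #8) → 2 (L1 #7, L2 #9) → 2 (L1 #9, L2 #10) → 2 (L1 #10, L2 #11) → 0 (L1 #11, L2 #13) → 1 (L1 #14, L2 #14) — 11 values in the same relative order in both. The LCS DP gives dp[14][14] = 11, so this is optimal.

11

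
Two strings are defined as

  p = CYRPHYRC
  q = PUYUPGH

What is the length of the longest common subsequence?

Taking Y [2,3] → P [4,5] → H [5,7] gives a common subsequence of length 3, and the DP table's final entry dp[8][7] is also 3, so no common subsequence is longer.

3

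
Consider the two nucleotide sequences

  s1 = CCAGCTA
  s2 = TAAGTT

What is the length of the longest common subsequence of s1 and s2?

3

Let dp[i][j] be the LCS length of the first i bases of s1 and the first j bases of s2. dp[i][j] = dp[i-1][j-1]+1 when the i-th and j-th bases match, else max(dp[i-1][j], dp[i][j-1]).
    ·  T  A  A  G  T  T
 ·  0  0  0  0  0  0  0
 C  0  0  0  0  0  0  0
 C  0  0  0  0  0  0  0
 A  0  0  1  1  1  1  1
 G  0  0  1  1  2  2  2
 C  0  0  1  1  2  2  2
 T  0  1  1  1  2  3  3
 A  0  1  2  2  2  3  3
dp[7][6] = 3. One LCS (by backtracking along matches): AGT.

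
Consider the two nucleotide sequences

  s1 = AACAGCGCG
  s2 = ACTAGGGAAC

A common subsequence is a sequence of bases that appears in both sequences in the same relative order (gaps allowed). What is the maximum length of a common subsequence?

Match A [2,1], C [3,2], A [4,4], G [5,6], G [7,7], C [8,10] — 6 bases in the same relative order in both. dp[9][10] = 6 confirms this is the maximum.

6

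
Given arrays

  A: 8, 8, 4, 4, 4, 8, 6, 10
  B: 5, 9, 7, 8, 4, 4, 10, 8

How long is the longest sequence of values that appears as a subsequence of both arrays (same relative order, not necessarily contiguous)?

Match 8 at A[2]=B[4], then 4 at A[3]=B[5], then 4 at A[4]=B[6], then 8 at A[6]=B[8] — 4 values in the same relative order in both. dp[8][8] = 4 confirms this is the maximum.

4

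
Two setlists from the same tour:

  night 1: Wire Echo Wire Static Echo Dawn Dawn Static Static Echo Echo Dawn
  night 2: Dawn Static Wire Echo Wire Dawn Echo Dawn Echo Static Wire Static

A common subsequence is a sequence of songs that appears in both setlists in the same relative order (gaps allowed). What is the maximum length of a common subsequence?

7

Taking Wire [1,3]; then Echo [2,4]; then Wire [3,5]; then Echo [5,7]; then Dawn [6,8]; then Static [8,10]; then Static [9,12] gives a common subsequence of length 7. The LCS DP gives dp[12][12] = 7, so this is optimal.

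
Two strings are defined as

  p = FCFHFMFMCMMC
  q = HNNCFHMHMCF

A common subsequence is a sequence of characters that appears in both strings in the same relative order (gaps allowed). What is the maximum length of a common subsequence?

6

Let dp[i][j] be the LCS length of the first i characters of p and the first j characters of q. dp[i][j] = dp[i-1][j-1]+1 when the i-th and j-th characters match, else max(dp[i-1][j], dp[i][j-1]).
    ·  H  N  N  C  F  H  M  H  M  C  F
 ·  0  0  0  0  0  0  0  0  0  0  0  0
 F  0  0  0  0  0  1  1  1  1  1  1  1
 C  0  0  0  0  1  1  1  1  1  1  2  2
 F  0  0  0  0  1  2  2  2  2  2  2  3
 H  0  1  1  1  1  2  3  3  3  3  3  3
 F  0  1  1  1  1  2  3  3  3  3  3  4
 M  0  1  1  1  1  2  3  4  4  4  4  4
 F  0  1  1  1  1  2  3  4  4  4  4  5
 M  0  1  1  1  1  2  3  4  4  5  5  5
 C  0  1  1  1  2  2  3  4  4  5  6  6
 M  0  1  1  1  2  2  3  4  4  5  6  6
 M  0  1  1  1  2  2  3  4  4  5  6  6
 C  0  1  1  1  2  2  3  4  4  5  6  6
dp[12][11] = 6. One LCS (by backtracking along matches): CFHMMC.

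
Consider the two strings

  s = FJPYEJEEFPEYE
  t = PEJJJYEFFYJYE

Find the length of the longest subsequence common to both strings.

One common subsequence of length 7: P [3,1] → E [5,2] → J [6,5] → E [7,7] → F [9,9] → Y [12,12] → E [13,13], and the DP table's final entry dp[13][13] is also 7, so no common subsequence is longer.

7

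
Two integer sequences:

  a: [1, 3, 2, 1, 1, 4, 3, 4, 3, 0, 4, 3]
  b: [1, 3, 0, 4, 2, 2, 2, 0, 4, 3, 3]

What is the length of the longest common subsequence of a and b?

One common subsequence of length 6: 1 [1,1], then 3 [2,2], then 2 [3,7], then 4 [8,9], then 3 [9,10], then 3 [12,11]. The LCS DP gives dp[12][11] = 6, so this is optimal.

6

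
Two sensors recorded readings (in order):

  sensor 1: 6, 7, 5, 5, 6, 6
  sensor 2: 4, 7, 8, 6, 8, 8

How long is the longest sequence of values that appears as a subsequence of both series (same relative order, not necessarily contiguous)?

2

Let dp[i][j] be the LCS length of the first i values of sensor 1 and the first j values of sensor 2. dp[i][j] = dp[i-1][j-1]+1 when the i-th and j-th values match, else max(dp[i-1][j], dp[i][j-1]).
    ·  4  7  8  6  8  8
 ·  0  0  0  0  0  0  0
 6  0  0  0  0  1  1  1
 7  0  0  1  1  1  1  1
 5  0  0  1  1  1  1  1
 5  0  0  1  1  1  1  1
 6  0  0  1  1  2  2  2
 6  0  0  1  1  2  2  2
dp[6][6] = 2. One LCS (by backtracking along matches): 7, 6.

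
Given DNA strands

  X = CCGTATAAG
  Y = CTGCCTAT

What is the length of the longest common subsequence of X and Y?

Let dp[i][j] be the LCS length of the first i bases of X and the first j bases of Y. dp[i][j] = dp[i-1][j-1]+1 when the i-th and j-th bases match, else max(dp[i-1][j], dp[i][j-1]).
    ·  C  T  G  C  C  T  A  T
 ·  0  0  0  0  0  0  0  0  0
 C  0  1  1  1  1  1  1  1  1
 C  0  1  1  1  2  2  2  2  2
 G  0  1  1  2  2  2  2  2  2
 T  0  1  2  2  2  2  3  3  3
 A  0  1  2  2  2  2  3  4  4
 T  0  1  2  2  2  2  3  4  5
 A  0  1  2  2  2  2  3  4  5
 A  0  1  2  2  2  2  3  4  5
 G  0  1  2  3  3  3  3  4  5
dp[9][8] = 5. One LCS (by backtracking along matches): CCTAT.

5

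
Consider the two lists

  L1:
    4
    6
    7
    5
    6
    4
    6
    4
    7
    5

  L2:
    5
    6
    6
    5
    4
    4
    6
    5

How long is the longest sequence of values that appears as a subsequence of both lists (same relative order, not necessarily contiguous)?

5

Let dp[i][j] be the LCS length of the first i values of L1 and the first j values of L2. dp[i][j] = dp[i-1][j-1]+1 when the i-th and j-th values match, else max(dp[i-1][j], dp[i][j-1]).
    ·  5  6  6  5  4  4  6  5
 ·  0  0  0  0  0  0  0  0  0
 4  0  0  0  0  0  1  1  1  1
 6  0  0  1  1  1  1  1  2  2
 7  0  0  1  1  1  1  1  2  2
 5  0  1  1  1  2  2  2  2  3
 6  0  1  2  2  2  2  2  3  3
 4  0  1  2  2  2  3  3  3  3
 6  0  1  2  3  3  3  3  4  4
 4  0  1  2  3  3  4  4  4  4
 7  0  1  2  3  3  4  4  4  4
 5  0  1  2  3  4  4  4  4  5
dp[10][8] = 5. One LCS (by backtracking along matches): 6, 5, 4, 6, 5.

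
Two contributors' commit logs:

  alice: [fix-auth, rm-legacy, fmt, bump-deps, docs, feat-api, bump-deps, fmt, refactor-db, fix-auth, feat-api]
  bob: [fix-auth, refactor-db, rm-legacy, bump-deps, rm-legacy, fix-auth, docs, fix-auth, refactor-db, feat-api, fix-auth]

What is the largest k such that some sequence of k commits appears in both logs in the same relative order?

Taking fix-auth [1,1], rm-legacy [2,3], bump-deps [4,4], docs [5,7], feat-api [6,10], fix-auth [10,11] gives a common subsequence of length 6. The LCS DP gives dp[11][11] = 6, so this is optimal.

6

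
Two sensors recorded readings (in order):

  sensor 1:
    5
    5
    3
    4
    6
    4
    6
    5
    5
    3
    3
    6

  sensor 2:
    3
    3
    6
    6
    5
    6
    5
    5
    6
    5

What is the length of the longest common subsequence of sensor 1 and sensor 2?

Pick 3 [3,2], 6 [5,4], 6 [7,6], 5 [8,7], 5 [9,8], 6 [12,9]; all 6 values appear in both, in order, and the DP table's final entry dp[12][10] is also 6, so no common subsequence is longer.

6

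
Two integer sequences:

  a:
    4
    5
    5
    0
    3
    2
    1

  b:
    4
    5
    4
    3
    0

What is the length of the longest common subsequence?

Let dp[i][j] be the LCS length of the first i values of a and the first j values of b. dp[i][j] = dp[i-1][j-1]+1 when the i-th and j-th values match, else max(dp[i-1][j], dp[i][j-1]).
    ·  4  5  4  3  0
 ·  0  0  0  0  0  0
 4  0  1  1  1  1  1
 5  0  1  2  2  2  2
 5  0  1  2  2  2  2
 0  0  1  2  2  2  3
 3  0  1  2  2  3  3
 2  0  1  2  2  3  3
 1  0  1  2  2  3  3
dp[7][5] = 3. One LCS (by backtracking along matches): 4, 5, 0.

3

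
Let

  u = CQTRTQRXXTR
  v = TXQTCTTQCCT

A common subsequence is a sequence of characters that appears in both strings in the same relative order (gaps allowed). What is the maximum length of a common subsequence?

5

Match C (u #1, v #5), T (u #3, v #6), T (u #5, v #7), Q (u #6, v #8), T (u #10, v #11) — 5 characters in the same relative order in both. The LCS DP gives dp[11][11] = 5, so this is optimal.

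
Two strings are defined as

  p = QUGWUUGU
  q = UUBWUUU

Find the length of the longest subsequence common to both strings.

Let dp[i][j] be the LCS length of the first i characters of p and the first j characters of q. dp[i][j] = dp[i-1][j-1]+1 when the i-th and j-th characters match, else max(dp[i-1][j], dp[i][j-1]).
    ·  U  U  B  W  U  U  U
 ·  0  0  0  0  0  0  0  0
 Q  0  0  0  0  0  0  0  0
 U  0  1  1  1  1  1  1  1
 G  0  1  1  1  1  1  1  1
 W  0  1  1  1  2  2  2  2
 U  0  1  2  2  2  3  3  3
 U  0  1  2  2  2  3  4  4
 G  0  1  2  2  2  3  4  4
 U  0  1  2  2  2  3  4  5
dp[8][7] = 5. One LCS (by backtracking along matches): UWUUU.

5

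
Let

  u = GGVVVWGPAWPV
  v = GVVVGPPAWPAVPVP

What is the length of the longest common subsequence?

10

Match G (u #2, v #1), V (u #3, v #2), V (u #4, v #3), V (u #5, v #4), G (u #7, v #5), P (u #8, v #7), A (u #9, v #8), W (u #10, v #9), P (u #11, v #13), V (u #12, v #14) — 10 characters in the same relative order in both, and the DP table's final entry dp[12][15] is also 10, so no common subsequence is longer.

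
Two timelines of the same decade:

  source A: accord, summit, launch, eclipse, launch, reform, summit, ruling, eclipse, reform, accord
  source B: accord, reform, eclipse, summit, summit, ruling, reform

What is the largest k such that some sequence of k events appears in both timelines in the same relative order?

5

Pick accord [1,1] → summit [2,4] → summit [7,5] → ruling [8,6] → reform [10,7]; all 5 events appear in both, in order. dp[11][7] = 5 confirms this is the maximum.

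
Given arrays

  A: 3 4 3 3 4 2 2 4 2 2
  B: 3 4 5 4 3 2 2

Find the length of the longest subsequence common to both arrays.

5

Let dp[i][j] be the LCS length of the first i values of A and the first j values of B. dp[i][j] = dp[i-1][j-1]+1 when the i-th and j-th values match, else max(dp[i-1][j], dp[i][j-1]).
    ·  3  4  5  4  3  2  2
 ·  0  0  0  0  0  0  0  0
 3  0  1  1  1  1  1  1  1
 4  0  1  2  2  2  2  2  2
 3  0  1  2  2  2  3  3  3
 3  0  1  2  2  2  3  3  3
 4  0  1  2  2  3  3  3  3
 2  0  1  2  2  3  3  4  4
 2  0  1  2  2  3  3  4  5
 4  0  1  2  2  3  3  4  5
 2  0  1  2  2  3  3  4  5
 2  0  1  2  2  3  3  4  5
dp[10][7] = 5. One LCS (by backtracking along matches): 3, 4, 3, 2, 2.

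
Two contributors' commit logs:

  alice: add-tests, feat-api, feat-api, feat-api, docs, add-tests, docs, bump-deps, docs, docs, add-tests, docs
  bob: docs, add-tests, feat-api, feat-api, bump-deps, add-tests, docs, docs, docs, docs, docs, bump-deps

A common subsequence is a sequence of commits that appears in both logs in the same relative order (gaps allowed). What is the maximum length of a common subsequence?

One common subsequence of length 8: add-tests (alice #1, bob #2) → feat-api (alice #2, bob #3) → feat-api (alice #3, bob #4) → docs (alice #5, bob #7) → docs (alice #7, bob #8) → docs (alice #9, bob #9) → docs (alice #10, bob #10) → docs (alice #12, bob #11). dp[12][12] = 8 confirms this is the maximum.

8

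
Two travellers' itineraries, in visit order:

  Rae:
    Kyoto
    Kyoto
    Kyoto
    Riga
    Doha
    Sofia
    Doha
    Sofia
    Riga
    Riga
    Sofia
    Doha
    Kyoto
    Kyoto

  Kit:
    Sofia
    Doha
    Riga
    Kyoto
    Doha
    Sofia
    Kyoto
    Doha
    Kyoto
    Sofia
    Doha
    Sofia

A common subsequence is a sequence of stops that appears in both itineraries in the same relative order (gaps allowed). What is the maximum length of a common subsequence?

6

Taking Kyoto [1,4]; then Kyoto [2,7]; then Kyoto [3,9]; then Sofia [6,10]; then Doha [7,11]; then Sofia [11,12] gives a common subsequence of length 6, and the DP table's final entry dp[14][12] is also 6, so no common subsequence is longer.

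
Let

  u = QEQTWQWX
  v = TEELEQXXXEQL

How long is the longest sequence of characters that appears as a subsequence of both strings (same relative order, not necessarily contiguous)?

Match Q at u[1]=v[6]; then E at u[2]=v[10]; then Q at u[3]=v[11] — 3 characters in the same relative order in both, and the DP table's final entry dp[8][12] is also 3, so no common subsequence is longer.

3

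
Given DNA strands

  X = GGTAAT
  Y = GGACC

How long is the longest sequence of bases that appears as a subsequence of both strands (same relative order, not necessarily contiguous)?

3

One common subsequence of length 3: G (X #1, Y #1) → G (X #2, Y #2) → A (X #4, Y #3). dp[6][5] = 3 confirms this is the maximum.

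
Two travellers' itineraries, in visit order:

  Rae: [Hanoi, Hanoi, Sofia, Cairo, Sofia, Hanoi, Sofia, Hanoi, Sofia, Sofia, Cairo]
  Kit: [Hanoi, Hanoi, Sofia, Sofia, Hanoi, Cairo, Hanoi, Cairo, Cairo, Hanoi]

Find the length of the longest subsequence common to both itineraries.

7

Match Hanoi [1,1], then Hanoi [2,2], then Sofia [3,3], then Sofia [5,4], then Hanoi [6,5], then Hanoi [8,7], then Cairo [11,9] — 7 stops in the same relative order in both. Since dp[11][10] = 7, nothing longer is possible.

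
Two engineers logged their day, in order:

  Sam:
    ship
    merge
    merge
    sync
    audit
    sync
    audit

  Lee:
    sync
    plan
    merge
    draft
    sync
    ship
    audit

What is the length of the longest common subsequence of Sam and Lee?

One common subsequence of length 3: merge (Sam #2, Lee #3), sync (Sam #4, Lee #5), audit (Sam #7, Lee #7). dp[7][7] = 3 confirms this is the maximum.

3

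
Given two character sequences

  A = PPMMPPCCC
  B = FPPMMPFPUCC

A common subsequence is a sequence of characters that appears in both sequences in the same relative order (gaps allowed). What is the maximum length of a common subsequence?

Let dp[i][j] be the LCS length of the first i characters of A and the first j characters of B. dp[i][j] = dp[i-1][j-1]+1 when the i-th and j-th characters match, else max(dp[i-1][j], dp[i][j-1]).
    ·  F  P  P  M  M  P  F  P  U  C  C
 ·  0  0  0  0  0  0  0  0  0  0  0  0
 P  0  0  1  1  1  1  1  1  1  1  1  1
 P  0  0  1  2  2  2  2  2  2  2  2  2
 M  0  0  1  2  3  3  3  3  3  3  3  3
 M  0  0  1  2  3  4  4  4  4  4  4  4
 P  0  0  1  2  3  4  5  5  5  5  5  5
 P  0  0  1  2  3  4  5  5  6  6  6  6
 C  0  0  1  2  3  4  5  5  6  6  7  7
 C  0  0  1  2  3  4  5  5  6  6  7  8
 C  0  0  1  2  3  4  5  5  6  6  7  8
dp[9][11] = 8. One LCS (by backtracking along matches): PPMMPPCC.

8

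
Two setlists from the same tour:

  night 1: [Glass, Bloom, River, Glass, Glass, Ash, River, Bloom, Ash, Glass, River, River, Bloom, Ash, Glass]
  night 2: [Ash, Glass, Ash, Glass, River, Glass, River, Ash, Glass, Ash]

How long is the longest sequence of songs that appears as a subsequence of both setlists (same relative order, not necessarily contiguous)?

7

Taking Glass (night 1 #1, night 2 #4), then River (night 1 #3, night 2 #5), then Glass (night 1 #5, night 2 #6), then River (night 1 #7, night 2 #7), then Ash (night 1 #9, night 2 #8), then Glass (night 1 #10, night 2 #9), then Ash (night 1 #14, night 2 #10) gives a common subsequence of length 7, and the DP table's final entry dp[15][10] is also 7, so no common subsequence is longer.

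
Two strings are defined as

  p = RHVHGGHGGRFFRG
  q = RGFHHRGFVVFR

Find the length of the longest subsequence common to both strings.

One common subsequence of length 7: R (p #1, q #1), then H (p #2, q #4), then H (p #4, q #5), then G (p #9, q #7), then F (p #11, q #8), then F (p #12, q #11), then R (p #13, q #12), and the DP table's final entry dp[14][12] is also 7, so no common subsequence is longer.

7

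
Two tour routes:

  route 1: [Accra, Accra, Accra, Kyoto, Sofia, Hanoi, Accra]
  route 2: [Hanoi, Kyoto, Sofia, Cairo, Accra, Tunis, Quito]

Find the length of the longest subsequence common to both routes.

One common subsequence of length 3: Kyoto (route 1 #4, route 2 #2) → Sofia (route 1 #5, route 2 #3) → Accra (route 1 #7, route 2 #5), and the DP table's final entry dp[7][7] is also 3, so no common subsequence is longer.

3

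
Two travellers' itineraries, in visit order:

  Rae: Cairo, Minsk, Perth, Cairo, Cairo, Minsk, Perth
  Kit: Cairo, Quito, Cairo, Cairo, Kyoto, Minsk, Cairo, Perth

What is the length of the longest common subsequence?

Pick Cairo (Rae #1, Kit #1); then Cairo (Rae #4, Kit #3); then Cairo (Rae #5, Kit #4); then Minsk (Rae #6, Kit #6); then Perth (Rae #7, Kit #8); all 5 stops appear in both, in order, and the DP table's final entry dp[7][8] is also 5, so no common subsequence is longer.

5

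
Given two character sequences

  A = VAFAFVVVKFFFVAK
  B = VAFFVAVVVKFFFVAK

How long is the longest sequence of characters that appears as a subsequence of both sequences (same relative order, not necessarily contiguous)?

Taking V at A[1]=B[1]; then A at A[2]=B[2]; then F at A[3]=B[4]; then A at A[4]=B[6]; then V at A[6]=B[7]; then V at A[7]=B[8]; then V at A[8]=B[9]; then K at A[9]=B[10]; then F at A[10]=B[11]; then F at A[11]=B[12]; then F at A[12]=B[13]; then V at A[13]=B[14]; then A at A[14]=B[15]; then K at A[15]=B[16] gives a common subsequence of length 14. dp[15][16] = 14 confirms this is the maximum.

14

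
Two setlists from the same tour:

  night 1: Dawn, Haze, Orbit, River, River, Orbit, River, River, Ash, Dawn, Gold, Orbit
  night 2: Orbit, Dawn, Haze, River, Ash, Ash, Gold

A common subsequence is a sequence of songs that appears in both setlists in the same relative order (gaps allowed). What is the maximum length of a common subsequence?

5

One common subsequence of length 5: Dawn at night 1[1]=night 2[2], Haze at night 1[2]=night 2[3], River at night 1[4]=night 2[4], Ash at night 1[9]=night 2[6], Gold at night 1[11]=night 2[7]. dp[12][7] = 5 confirms this is the maximum.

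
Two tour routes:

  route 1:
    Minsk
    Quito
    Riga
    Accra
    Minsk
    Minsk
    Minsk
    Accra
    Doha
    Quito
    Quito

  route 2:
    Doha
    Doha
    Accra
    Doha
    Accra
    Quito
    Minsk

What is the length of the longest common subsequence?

Pick Accra [4,3] → Accra [8,5] → Quito [10,6]; all 3 stops appear in both, in order. dp[11][7] = 3 confirms this is the maximum.

3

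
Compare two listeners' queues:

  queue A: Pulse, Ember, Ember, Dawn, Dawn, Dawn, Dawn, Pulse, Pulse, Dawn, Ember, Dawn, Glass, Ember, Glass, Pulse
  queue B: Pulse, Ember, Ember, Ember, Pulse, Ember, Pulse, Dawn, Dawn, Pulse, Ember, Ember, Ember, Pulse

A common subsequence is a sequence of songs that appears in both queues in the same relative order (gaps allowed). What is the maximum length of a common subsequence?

9

One common subsequence of length 9: Pulse [1,1], then Ember [2,4], then Ember [3,6], then Dawn [6,8], then Dawn [7,9], then Pulse [8,10], then Ember [11,12], then Ember [14,13], then Pulse [16,14]. Since dp[16][14] = 9, nothing longer is possible.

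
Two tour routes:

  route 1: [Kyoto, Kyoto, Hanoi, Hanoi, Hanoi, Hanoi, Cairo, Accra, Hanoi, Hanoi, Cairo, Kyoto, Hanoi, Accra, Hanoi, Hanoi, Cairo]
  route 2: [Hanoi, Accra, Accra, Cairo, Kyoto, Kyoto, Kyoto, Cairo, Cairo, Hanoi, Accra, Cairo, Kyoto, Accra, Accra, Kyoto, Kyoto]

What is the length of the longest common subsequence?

7

Pick Kyoto at route 1[1]=route 2[6] → Kyoto at route 1[2]=route 2[7] → Hanoi at route 1[6]=route 2[10] → Accra at route 1[8]=route 2[11] → Cairo at route 1[11]=route 2[12] → Kyoto at route 1[12]=route 2[13] → Accra at route 1[14]=route 2[15]; all 7 stops appear in both, in order. The LCS DP gives dp[17][17] = 7, so this is optimal.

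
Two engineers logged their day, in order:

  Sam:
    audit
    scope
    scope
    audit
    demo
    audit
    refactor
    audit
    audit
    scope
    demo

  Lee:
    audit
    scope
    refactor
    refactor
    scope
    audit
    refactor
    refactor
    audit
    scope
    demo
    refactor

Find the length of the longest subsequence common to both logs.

Taking audit at Sam[1]=Lee[1], then scope at Sam[2]=Lee[2], then scope at Sam[3]=Lee[5], then audit at Sam[4]=Lee[6], then refactor at Sam[7]=Lee[8], then audit at Sam[9]=Lee[9], then scope at Sam[10]=Lee[10], then demo at Sam[11]=Lee[11] gives a common subsequence of length 8. The LCS DP gives dp[11][12] = 8, so this is optimal.

8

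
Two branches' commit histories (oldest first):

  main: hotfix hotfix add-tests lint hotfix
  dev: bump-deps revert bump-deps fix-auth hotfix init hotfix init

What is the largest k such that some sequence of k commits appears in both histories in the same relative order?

Match hotfix (main #1, dev #5) → hotfix (main #2, dev #7) — 2 commits in the same relative order in both. The LCS DP gives dp[5][8] = 2, so this is optimal.

2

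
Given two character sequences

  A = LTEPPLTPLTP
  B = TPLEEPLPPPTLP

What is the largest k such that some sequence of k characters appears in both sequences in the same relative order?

7

Let dp[i][j] be the LCS length of the first i characters of A and the first j characters of B. dp[i][j] = dp[i-1][j-1]+1 when the i-th and j-th characters match, else max(dp[i-1][j], dp[i][j-1]).
    ·  T  P  L  E  E  P  L  P  P  P  T  L  P
 ·  0  0  0  0  0  0  0  0  0  0  0  0  0  0
 L  0  0  0  1  1  1  1  1  1  1  1  1  1  1
 T  0  1  1  1  1  1  1  1  1  1  1  2  2  2
 E  0  1  1  1  2  2  2  2  2  2  2  2  2  2
 P  0  1  2  2  2  2  3  3  3  3  3  3  3  3
 P  0  1  2  2  2  2  3  3  4  4  4  4  4  4
 L  0  1  2  3  3  3  3  4  4  4  4  4  5  5
 T  0  1  2  3  3  3  3  4  4  4  4  5  5  5
 P  0  1  2  3  3  3  4  4  5  5  5  5  5  6
 L  0  1  2  3  3  3  4  5  5  5  5  5  6  6
 T  0  1  2  3  3  3  4  5  5  5  5  6  6  6
 P  0  1  2  3  3  3  4  5  6  6  6  6  6  7
dp[11][13] = 7. One LCS (by backtracking along matches): LEPPTLP.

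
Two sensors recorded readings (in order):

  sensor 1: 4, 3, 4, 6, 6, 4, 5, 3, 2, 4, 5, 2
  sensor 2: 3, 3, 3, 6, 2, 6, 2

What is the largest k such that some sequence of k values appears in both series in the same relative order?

Let dp[i][j] be the LCS length of the first i values of sensor 1 and the first j values of sensor 2. dp[i][j] = dp[i-1][j-1]+1 when the i-th and j-th values match, else max(dp[i-1][j], dp[i][j-1]).
    ·  3  3  3  6  2  6  2
 ·  0  0  0  0  0  0  0  0
 4  0  0  0  0  0  0  0  0
 3  0  1  1  1  1  1  1  1
 4  0  1  1  1  1  1  1  1
 6  0  1  1  1  2  2  2  2
 6  0  1  1  1  2  2  3  3
 4  0  1  1  1  2  2  3  3
 5  0  1  1  1  2  2  3  3
 3  0  1  2  2  2  2  3  3
 2  0  1  2  2  2  3  3  4
 4  0  1  2  2  2  3  3  4
 5  0  1  2  2  2  3  3  4
 2  0  1  2  2  2  3  3  4
dp[12][7] = 4. One LCS (by backtracking along matches): 3, 6, 6, 2.

4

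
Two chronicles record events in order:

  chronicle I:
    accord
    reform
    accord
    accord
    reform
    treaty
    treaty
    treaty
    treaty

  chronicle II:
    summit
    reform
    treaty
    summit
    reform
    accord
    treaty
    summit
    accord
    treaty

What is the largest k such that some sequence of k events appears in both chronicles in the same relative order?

One common subsequence of length 4: reform [2,5]; then accord [3,6]; then accord [4,9]; then treaty [9,10]. Since dp[9][10] = 4, nothing longer is possible.

4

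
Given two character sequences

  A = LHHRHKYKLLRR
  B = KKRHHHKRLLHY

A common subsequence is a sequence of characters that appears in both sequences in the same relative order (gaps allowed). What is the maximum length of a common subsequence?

Let dp[i][j] be the LCS length of the first i characters of A and the first j characters of B. dp[i][j] = dp[i-1][j-1]+1 when the i-th and j-th characters match, else max(dp[i-1][j], dp[i][j-1]).
    ·  K  K  R  H  H  H  K  R  L  L  H  Y
 ·  0  0  0  0  0  0  0  0  0  0  0  0  0
 L  0  0  0  0  0  0  0  0  0  1  1  1  1
 H  0  0  0  0  1  1  1  1  1  1  1  2  2
 H  0  0  0  0  1  2  2  2  2  2  2  2  2
 R  0  0  0  1  1  2  2  2  3  3  3  3  3
 H  0  0  0  1  2  2  3  3  3  3  3  4  4
 K  0  1  1  1  2  2  3  4  4  4  4  4  4
 Y  0  1  1  1  2  2  3  4  4  4  4  4  5
 K  0  1  2  2  2  2  3  4  4  4  4  4  5
 L  0  1  2  2  2  2  3  4  4  5  5  5  5
 L  0  1  2  2  2  2  3  4  4  5  6  6  6
 R  0  1  2  3  3  3  3  4  5  5  6  6  6
 R  0  1  2  3  3  3  3  4  5  5  6  6  6
dp[12][12] = 6. One LCS (by backtracking along matches): HHHKLL.

6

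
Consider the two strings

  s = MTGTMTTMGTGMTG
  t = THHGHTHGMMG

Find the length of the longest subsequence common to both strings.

6

Pick T (s #2, t #1) → G (s #3, t #4) → T (s #4, t #6) → M (s #8, t #9) → M (s #12, t #10) → G (s #14, t #11); all 6 characters appear in both, in order, and the DP table's final entry dp[14][11] is also 6, so no common subsequence is longer.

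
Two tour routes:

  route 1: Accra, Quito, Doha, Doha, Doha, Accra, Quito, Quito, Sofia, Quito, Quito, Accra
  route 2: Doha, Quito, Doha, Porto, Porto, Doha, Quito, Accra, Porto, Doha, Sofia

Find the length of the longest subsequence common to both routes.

5

Taking Quito [2,2], then Doha [3,3], then Doha [4,6], then Doha [5,10], then Sofia [9,11] gives a common subsequence of length 5. Since dp[12][11] = 5, nothing longer is possible.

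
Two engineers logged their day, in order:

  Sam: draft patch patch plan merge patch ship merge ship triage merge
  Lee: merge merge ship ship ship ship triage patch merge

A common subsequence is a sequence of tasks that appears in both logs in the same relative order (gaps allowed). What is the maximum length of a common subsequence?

5

Taking merge (Sam #5, Lee #2) → ship (Sam #7, Lee #5) → ship (Sam #9, Lee #6) → triage (Sam #10, Lee #7) → merge (Sam #11, Lee #9) gives a common subsequence of length 5. dp[11][9] = 5 confirms this is the maximum.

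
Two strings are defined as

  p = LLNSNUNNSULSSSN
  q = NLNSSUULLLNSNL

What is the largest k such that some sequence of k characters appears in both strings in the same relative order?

8

One common subsequence of length 8: L (p #2, q #2); then N (p #3, q #3); then S (p #4, q #5); then U (p #6, q #6); then U (p #10, q #7); then L (p #11, q #10); then S (p #14, q #12); then N (p #15, q #13). Since dp[15][14] = 8, nothing longer is possible.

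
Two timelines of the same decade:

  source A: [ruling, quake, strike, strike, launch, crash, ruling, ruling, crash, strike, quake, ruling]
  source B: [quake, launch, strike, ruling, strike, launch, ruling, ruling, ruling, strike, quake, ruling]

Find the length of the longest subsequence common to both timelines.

9

Match quake [2,1], strike [3,3], strike [4,5], launch [5,6], ruling [7,8], ruling [8,9], strike [10,10], quake [11,11], ruling [12,12] — 9 events in the same relative order in both, and the DP table's final entry dp[12][12] is also 9, so no common subsequence is longer.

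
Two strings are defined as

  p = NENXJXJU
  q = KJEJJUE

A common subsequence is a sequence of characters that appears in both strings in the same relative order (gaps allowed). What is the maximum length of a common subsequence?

Pick E at p[2]=q[3] → J at p[5]=q[4] → J at p[7]=q[5] → U at p[8]=q[6]; all 4 characters appear in both, in order. dp[8][7] = 4 confirms this is the maximum.

4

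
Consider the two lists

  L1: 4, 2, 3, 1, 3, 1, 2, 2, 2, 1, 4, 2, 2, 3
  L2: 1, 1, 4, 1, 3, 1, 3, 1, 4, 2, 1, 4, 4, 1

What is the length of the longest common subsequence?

Pick 4 [1,3] → 3 [3,5] → 1 [4,6] → 3 [5,7] → 1 [6,8] → 2 [9,10] → 1 [10,11] → 4 [11,13]; all 8 values appear in both, in order. dp[14][14] = 8 confirms this is the maximum.

8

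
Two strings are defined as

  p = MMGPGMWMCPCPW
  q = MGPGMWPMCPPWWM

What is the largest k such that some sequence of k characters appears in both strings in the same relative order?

Pick M (p #2, q #1), G (p #3, q #2), P (p #4, q #3), G (p #5, q #4), M (p #6, q #5), W (p #7, q #6), M (p #8, q #8), C (p #9, q #9), P (p #10, q #10), P (p #12, q #11), W (p #13, q #13); all 11 characters appear in both, in order, and the DP table's final entry dp[13][14] is also 11, so no common subsequence is longer.

11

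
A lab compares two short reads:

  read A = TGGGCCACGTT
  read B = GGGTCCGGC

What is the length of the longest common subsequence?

Let dp[i][j] be the LCS length of the first i bases of read A and the first j bases of read B. dp[i][j] = dp[i-1][j-1]+1 when the i-th and j-th bases match, else max(dp[i-1][j], dp[i][j-1]).
    ·  G  G  G  T  C  C  G  G  C
 ·  0  0  0  0  0  0  0  0  0  0
 T  0  0  0  0  1  1  1  1  1  1
 G  0  1  1  1  1  1  1  2  2  2
 G  0  1  2  2  2  2  2  2  3  3
 G  0  1  2  3  3  3  3  3  3  3
 C  0  1  2  3  3  4  4  4  4  4
 C  0  1  2  3  3  4  5  5  5  5
 A  0  1  2  3  3  4  5  5  5  5
 C  0  1  2  3  3  4  5  5  5  6
 G  0  1  2  3  3  4  5  6  6  6
 T  0  1  2  3  4  4  5  6  6  6
 T  0  1  2  3  4  4  5  6  6  6
dp[11][9] = 6. One LCS (by backtracking along matches): GGGCCC.

6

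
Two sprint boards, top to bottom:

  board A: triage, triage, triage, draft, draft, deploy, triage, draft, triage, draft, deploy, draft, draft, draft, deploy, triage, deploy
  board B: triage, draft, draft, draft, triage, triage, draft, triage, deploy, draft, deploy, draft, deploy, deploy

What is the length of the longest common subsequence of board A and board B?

11

Match triage [1,1]; then draft [4,3]; then draft [5,4]; then triage [7,6]; then draft [8,7]; then triage [9,8]; then draft [10,10]; then deploy [11,11]; then draft [14,12]; then deploy [15,13]; then deploy [17,14] — 11 tasks in the same relative order in both, and the DP table's final entry dp[17][14] is also 11, so no common subsequence is longer.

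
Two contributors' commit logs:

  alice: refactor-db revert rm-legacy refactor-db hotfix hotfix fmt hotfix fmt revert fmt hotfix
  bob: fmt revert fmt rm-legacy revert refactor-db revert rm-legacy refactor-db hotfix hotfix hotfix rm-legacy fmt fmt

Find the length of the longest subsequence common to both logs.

9

Pick refactor-db at alice[1]=bob[6], revert at alice[2]=bob[7], rm-legacy at alice[3]=bob[8], refactor-db at alice[4]=bob[9], hotfix at alice[5]=bob[10], hotfix at alice[6]=bob[11], hotfix at alice[8]=bob[12], fmt at alice[9]=bob[14], fmt at alice[11]=bob[15]; all 9 commits appear in both, in order. The LCS DP gives dp[12][15] = 9, so this is optimal.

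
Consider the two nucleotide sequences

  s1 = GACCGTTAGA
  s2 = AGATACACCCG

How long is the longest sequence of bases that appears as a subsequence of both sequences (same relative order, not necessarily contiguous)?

Taking G (s1 #1, s2 #2), A (s1 #2, s2 #7), C (s1 #3, s2 #9), C (s1 #4, s2 #10), G (s1 #9, s2 #11) gives a common subsequence of length 5. Since dp[10][11] = 5, nothing longer is possible.

5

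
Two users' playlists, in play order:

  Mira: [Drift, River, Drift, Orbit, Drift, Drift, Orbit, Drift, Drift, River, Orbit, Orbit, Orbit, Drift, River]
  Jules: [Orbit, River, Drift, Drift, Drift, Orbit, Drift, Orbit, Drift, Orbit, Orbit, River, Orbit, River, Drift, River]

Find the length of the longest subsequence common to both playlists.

12

Match River (Mira #2, Jules #2); then Drift (Mira #3, Jules #3); then Drift (Mira #5, Jules #4); then Drift (Mira #6, Jules #5); then Orbit (Mira #7, Jules #6); then Drift (Mira #8, Jules #7); then Drift (Mira #9, Jules #9); then Orbit (Mira #11, Jules #10); then Orbit (Mira #12, Jules #11); then Orbit (Mira #13, Jules #13); then Drift (Mira #14, Jules #15); then River (Mira #15, Jules #16) — 12 songs in the same relative order in both. Since dp[15][16] = 12, nothing longer is possible.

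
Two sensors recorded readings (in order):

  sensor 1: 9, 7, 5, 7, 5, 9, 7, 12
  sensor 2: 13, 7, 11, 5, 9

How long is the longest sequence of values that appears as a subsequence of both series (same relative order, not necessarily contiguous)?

Let dp[i][j] be the LCS length of the first i values of sensor 1 and the first j values of sensor 2. dp[i][j] = dp[i-1][j-1]+1 when the i-th and j-th values match, else max(dp[i-1][j], dp[i][j-1]).
    · 13  7 11  5  9
 ·  0  0  0  0  0  0
 9  0  0  0  0  0  1
 7  0  0  1  1  1  1
 5  0  0  1  1  2  2
 7  0  0  1  1  2  2
 5  0  0  1  1  2  2
 9  0  0  1  1  2  3
 7  0  0  1  1  2  3
12  0  0  1  1  2  3
dp[8][5] = 3. One LCS (by backtracking along matches): 7, 5, 9.

3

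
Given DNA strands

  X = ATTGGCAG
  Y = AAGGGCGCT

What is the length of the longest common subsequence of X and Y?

5

Taking A (X #1, Y #2) → G (X #4, Y #4) → G (X #5, Y #5) → C (X #6, Y #6) → G (X #8, Y #7) gives a common subsequence of length 5. Since dp[8][9] = 5, nothing longer is possible.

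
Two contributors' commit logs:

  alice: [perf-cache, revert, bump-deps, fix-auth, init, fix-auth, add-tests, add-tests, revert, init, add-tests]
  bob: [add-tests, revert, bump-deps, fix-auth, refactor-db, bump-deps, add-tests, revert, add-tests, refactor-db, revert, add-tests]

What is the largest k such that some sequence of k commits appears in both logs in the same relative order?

One common subsequence of length 7: revert (alice #2, bob #2); then bump-deps (alice #3, bob #3); then fix-auth (alice #4, bob #4); then add-tests (alice #7, bob #7); then add-tests (alice #8, bob #9); then revert (alice #9, bob #11); then add-tests (alice #11, bob #12). Since dp[11][12] = 7, nothing longer is possible.

7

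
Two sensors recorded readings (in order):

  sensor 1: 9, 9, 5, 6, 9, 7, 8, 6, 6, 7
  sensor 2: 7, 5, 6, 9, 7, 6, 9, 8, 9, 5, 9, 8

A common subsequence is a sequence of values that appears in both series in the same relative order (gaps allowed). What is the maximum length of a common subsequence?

5

One common subsequence of length 5: 9 (sensor 1 #1, sensor 2 #7) → 9 (sensor 1 #2, sensor 2 #9) → 5 (sensor 1 #3, sensor 2 #10) → 9 (sensor 1 #5, sensor 2 #11) → 8 (sensor 1 #7, sensor 2 #12). Since dp[10][12] = 5, nothing longer is possible.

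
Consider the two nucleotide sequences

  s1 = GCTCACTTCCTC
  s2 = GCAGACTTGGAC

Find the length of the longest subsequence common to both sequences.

7

Taking G [1,1], then C [2,2], then A [5,5], then C [6,6], then T [7,7], then T [8,8], then C [12,12] gives a common subsequence of length 7, and the DP table's final entry dp[12][12] is also 7, so no common subsequence is longer.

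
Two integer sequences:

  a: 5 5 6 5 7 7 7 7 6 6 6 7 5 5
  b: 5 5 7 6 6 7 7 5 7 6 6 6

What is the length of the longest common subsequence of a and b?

Match 5 (a #1, b #1), 5 (a #2, b #2), 6 (a #3, b #5), 7 (a #5, b #6), 7 (a #6, b #7), 7 (a #8, b #9), 6 (a #9, b #10), 6 (a #10, b #11), 6 (a #11, b #12) — 9 values in the same relative order in both. Since dp[14][12] = 9, nothing longer is possible.

9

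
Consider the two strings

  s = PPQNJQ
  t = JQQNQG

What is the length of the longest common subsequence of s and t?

Match Q [3,3]; then N [4,4]; then Q [6,5] — 3 characters in the same relative order in both. Since dp[6][6] = 3, nothing longer is possible.

3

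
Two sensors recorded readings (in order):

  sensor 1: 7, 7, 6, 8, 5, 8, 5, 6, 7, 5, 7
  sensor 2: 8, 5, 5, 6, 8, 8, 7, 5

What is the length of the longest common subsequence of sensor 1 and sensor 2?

Pick 8 [4,1], then 5 [5,2], then 5 [7,3], then 6 [8,4], then 7 [9,7], then 5 [10,8]; all 6 values appear in both, in order. Since dp[11][8] = 6, nothing longer is possible.

6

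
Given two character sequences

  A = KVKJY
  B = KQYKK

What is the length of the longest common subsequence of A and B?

2

Let dp[i][j] be the LCS length of the first i characters of A and the first j characters of B. dp[i][j] = dp[i-1][j-1]+1 when the i-th and j-th characters match, else max(dp[i-1][j], dp[i][j-1]).
    ·  K  Q  Y  K  K
 ·  0  0  0  0  0  0
 K  0  1  1  1  1  1
 V  0  1  1  1  1  1
 K  0  1  1  1  2  2
 J  0  1  1  1  2  2
 Y  0  1  1  2  2  2
dp[5][5] = 2. One LCS (by backtracking along matches): KK.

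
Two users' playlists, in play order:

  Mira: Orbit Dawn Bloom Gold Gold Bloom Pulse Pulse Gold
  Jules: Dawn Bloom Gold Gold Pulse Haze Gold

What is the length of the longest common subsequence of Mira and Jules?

6

Taking Dawn (Mira #2, Jules #1), Bloom (Mira #3, Jules #2), Gold (Mira #4, Jules #3), Gold (Mira #5, Jules #4), Pulse (Mira #7, Jules #5), Gold (Mira #9, Jules #7) gives a common subsequence of length 6. The LCS DP gives dp[9][7] = 6, so this is optimal.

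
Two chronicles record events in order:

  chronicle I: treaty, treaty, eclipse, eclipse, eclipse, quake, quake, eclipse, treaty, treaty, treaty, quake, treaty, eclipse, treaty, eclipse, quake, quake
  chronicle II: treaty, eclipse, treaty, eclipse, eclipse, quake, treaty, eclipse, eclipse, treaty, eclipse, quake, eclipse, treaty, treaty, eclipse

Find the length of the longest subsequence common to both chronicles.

11

Match treaty at chronicle I[1]=chronicle II[1], then treaty at chronicle I[2]=chronicle II[3], then eclipse at chronicle I[3]=chronicle II[4], then eclipse at chronicle I[4]=chronicle II[5], then eclipse at chronicle I[5]=chronicle II[8], then eclipse at chronicle I[8]=chronicle II[9], then treaty at chronicle I[9]=chronicle II[10], then quake at chronicle I[12]=chronicle II[12], then treaty at chronicle I[13]=chronicle II[14], then treaty at chronicle I[15]=chronicle II[15], then eclipse at chronicle I[16]=chronicle II[16] — 11 events in the same relative order in both, and the DP table's final entry dp[18][16] is also 11, so no common subsequence is longer.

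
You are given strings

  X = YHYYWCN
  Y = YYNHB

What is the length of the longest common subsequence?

One common subsequence of length 3: Y [3,1], then Y [4,2], then N [7,3], and the DP table's final entry dp[7][5] is also 3, so no common subsequence is longer.

3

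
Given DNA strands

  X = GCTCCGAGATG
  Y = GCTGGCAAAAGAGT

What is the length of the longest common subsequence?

Pick G at X[1]=Y[1], then C at X[2]=Y[2], then T at X[3]=Y[3], then C at X[4]=Y[6], then G at X[6]=Y[11], then A at X[7]=Y[12], then G at X[8]=Y[13], then T at X[10]=Y[14]; all 8 bases appear in both, in order. Since dp[11][14] = 8, nothing longer is possible.

8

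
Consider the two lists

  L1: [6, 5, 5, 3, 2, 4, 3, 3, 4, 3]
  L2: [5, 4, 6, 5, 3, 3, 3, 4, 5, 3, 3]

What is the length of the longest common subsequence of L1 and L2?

7

Let dp[i][j] be the LCS length of the first i values of L1 and the first j values of L2. dp[i][j] = dp[i-1][j-1]+1 when the i-th and j-th values match, else max(dp[i-1][j], dp[i][j-1]).
    ·  5  4  6  5  3  3  3  4  5  3  3
 ·  0  0  0  0  0  0  0  0  0  0  0  0
 6  0  0  0  1  1  1  1  1  1  1  1  1
 5  0  1  1  1  2  2  2  2  2  2  2  2
 5  0  1  1  1  2  2  2  2  2  3  3  3
 3  0  1  1  1  2  3  3  3  3  3  4  4
 2  0  1  1  1  2  3  3  3  3  3  4  4
 4  0  1  2  2  2  3  3  3  4  4  4  4
 3  0  1  2  2  2  3  4  4  4  4  5  5
 3  0  1  2  2  2  3  4  5  5  5  5  6
 4  0  1  2  2  2  3  4  5  6  6  6  6
 3  0  1  2  2  2  3  4  5  6  6  7  7
dp[10][11] = 7. One LCS (by backtracking along matches): 6, 5, 3, 3, 3, 4, 3.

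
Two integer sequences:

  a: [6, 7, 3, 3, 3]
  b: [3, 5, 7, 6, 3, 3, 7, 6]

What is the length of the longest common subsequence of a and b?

Match 6 [1,4]; then 3 [3,5]; then 3 [4,6] — 3 values in the same relative order in both. Since dp[5][8] = 3, nothing longer is possible.

3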